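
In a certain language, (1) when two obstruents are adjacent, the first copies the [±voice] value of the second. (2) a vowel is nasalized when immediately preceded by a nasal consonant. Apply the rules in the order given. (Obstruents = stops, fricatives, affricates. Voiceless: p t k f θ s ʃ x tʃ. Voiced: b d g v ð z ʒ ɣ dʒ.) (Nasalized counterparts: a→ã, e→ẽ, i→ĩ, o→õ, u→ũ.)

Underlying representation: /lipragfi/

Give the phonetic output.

Rule 1: /g/ before /f/ (voiceless) → [k]
After rule 1: liprakfi
Rule 2: no segment meets the rule's conditions; no change.

[liprakfi]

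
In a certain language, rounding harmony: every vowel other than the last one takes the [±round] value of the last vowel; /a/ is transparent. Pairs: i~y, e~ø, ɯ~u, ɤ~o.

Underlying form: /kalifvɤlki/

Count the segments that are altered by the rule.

No segment meets the rule's conditions.

0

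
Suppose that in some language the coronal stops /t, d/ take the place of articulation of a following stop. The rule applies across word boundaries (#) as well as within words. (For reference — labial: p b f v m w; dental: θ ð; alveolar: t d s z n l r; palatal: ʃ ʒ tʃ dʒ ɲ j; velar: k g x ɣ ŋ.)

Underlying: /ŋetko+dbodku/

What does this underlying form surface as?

/t/ before /k/ (velar) → [k]
/d/ before /b/ (labial) → [b]
/d/ before /k/ (velar) → [g]

[ŋekko+bbogku]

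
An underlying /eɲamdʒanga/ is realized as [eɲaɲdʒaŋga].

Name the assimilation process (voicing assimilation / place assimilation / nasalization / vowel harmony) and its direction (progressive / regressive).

place assimilation, regressive

/m/→[ɲ] /n/→[ŋ].
Each target copies a feature from the following segment, so the direction is regressive.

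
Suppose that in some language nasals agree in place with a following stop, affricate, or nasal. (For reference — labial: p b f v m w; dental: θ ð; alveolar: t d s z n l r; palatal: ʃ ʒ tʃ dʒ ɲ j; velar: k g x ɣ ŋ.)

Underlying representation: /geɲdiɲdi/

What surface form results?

[gendindi]

/ɲ/ before /d/ (alveolar) → [n]
/ɲ/ before /d/ (alveolar) → [n]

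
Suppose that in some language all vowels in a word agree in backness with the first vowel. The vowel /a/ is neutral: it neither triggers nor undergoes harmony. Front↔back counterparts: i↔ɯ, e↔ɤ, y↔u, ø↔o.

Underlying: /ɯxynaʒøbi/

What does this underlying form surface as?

[ɯxunaʒobɯ]

/y/ harmonizes with /ɯ/ ([+back]) → [u]
/ø/ harmonizes with /ɯ/ ([+back]) → [o]
/i/ harmonizes with /ɯ/ ([+back]) → [ɯ]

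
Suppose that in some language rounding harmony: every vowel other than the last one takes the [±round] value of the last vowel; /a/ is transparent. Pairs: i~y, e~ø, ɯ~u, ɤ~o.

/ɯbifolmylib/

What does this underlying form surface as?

[ɯbifɤlmilib]

/o/ harmonizes with /i/ ([-round]) → [ɤ]
/y/ harmonizes with /i/ ([-round]) → [i]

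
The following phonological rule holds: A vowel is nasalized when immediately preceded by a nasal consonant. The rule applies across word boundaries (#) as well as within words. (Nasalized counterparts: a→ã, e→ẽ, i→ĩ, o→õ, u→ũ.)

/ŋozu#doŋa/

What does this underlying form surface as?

[ŋõzu#doŋã]

/o/ after nasal /ŋ/ → [õ]
/a/ after nasal /ŋ/ → [ã]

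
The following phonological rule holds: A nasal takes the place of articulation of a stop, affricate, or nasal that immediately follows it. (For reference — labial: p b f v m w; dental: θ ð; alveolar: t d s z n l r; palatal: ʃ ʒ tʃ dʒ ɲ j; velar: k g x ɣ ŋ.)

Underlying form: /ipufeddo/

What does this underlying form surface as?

[ipufeddo]

no segment meets the rule's conditions; no change.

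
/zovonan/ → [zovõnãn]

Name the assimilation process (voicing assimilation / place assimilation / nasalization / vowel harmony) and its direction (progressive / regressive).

nasalization, regressive

/o/→[õ] /a/→[ã].
Each target copies a feature from the following segment, so the direction is regressive.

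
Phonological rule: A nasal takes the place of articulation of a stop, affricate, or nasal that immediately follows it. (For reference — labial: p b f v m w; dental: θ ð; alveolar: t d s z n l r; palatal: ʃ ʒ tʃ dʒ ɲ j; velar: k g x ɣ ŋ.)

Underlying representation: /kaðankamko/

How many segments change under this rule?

2

/n/ before /k/ (velar) → [ŋ]
/m/ before /k/ (velar) → [ŋ]
2 segments change.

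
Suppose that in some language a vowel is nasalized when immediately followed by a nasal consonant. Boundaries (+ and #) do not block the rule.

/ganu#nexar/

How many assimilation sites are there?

2

/a/ before nasal /n/ → [ã]
/u/ before nasal /n/ → [ũ]
2 segments change.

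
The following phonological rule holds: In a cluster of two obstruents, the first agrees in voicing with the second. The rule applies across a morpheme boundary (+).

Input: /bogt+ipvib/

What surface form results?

/g/ before /t/ (voiceless) → [k]
/p/ before /v/ (voiced) → [b]

[bokt+ibvib]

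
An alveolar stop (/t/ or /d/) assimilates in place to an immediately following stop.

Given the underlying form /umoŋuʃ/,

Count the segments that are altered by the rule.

No segment meets the rule's conditions.

0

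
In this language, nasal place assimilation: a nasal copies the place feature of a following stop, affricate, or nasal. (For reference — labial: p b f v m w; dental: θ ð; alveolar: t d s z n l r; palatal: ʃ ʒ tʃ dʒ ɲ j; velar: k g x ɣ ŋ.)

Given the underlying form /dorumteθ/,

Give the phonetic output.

[dorunteθ]

/m/ before /t/ (alveolar) → [n]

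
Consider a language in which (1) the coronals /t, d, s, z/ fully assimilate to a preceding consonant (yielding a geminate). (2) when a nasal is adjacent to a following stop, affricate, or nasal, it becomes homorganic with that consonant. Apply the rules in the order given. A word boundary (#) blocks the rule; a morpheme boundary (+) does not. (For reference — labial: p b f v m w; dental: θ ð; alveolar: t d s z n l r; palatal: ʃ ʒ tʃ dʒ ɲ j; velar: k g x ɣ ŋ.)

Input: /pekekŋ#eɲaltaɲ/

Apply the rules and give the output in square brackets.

[pekekŋ#eɲallaɲ]

Rule 1: /t/ after /l/ → [l] (total assimilation)
After rule 1: pekekŋ#eɲallaɲ
Rule 2: no segment meets the rule's conditions; no change.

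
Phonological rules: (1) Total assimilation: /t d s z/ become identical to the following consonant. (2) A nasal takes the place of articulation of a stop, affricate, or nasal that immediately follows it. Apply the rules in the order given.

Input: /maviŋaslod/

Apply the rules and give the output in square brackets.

[maviŋallod]

Rule 1: /s/ before /l/ → [l] (total assimilation)
After rule 1: maviŋallod
Rule 2: no segment meets the rule's conditions; no change.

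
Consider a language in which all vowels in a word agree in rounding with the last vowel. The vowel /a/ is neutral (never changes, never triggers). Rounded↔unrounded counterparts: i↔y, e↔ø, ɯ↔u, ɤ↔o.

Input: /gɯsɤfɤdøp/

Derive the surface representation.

[gusofodøp]

/ɯ/ harmonizes with /ø/ ([+round]) → [u]
/ɤ/ harmonizes with /ø/ ([+round]) → [o]
/ɤ/ harmonizes with /ø/ ([+round]) → [o]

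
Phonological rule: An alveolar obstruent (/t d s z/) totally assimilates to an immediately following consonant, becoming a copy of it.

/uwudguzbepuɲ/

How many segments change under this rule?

/d/ before /g/ → [g] (total assimilation)
/z/ before /b/ → [b] (total assimilation)
2 segments change.

2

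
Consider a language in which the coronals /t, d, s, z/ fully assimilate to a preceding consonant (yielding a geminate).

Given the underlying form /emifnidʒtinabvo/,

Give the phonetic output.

[emifnidʒdʒinabvo]

/t/ after /dʒ/ → [dʒ] (total assimilation)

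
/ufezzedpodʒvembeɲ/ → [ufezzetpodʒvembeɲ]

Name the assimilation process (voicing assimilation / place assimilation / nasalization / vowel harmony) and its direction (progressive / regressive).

/d/→[t].
Each target copies a feature from the following segment, so the direction is regressive.

voicing assimilation, regressive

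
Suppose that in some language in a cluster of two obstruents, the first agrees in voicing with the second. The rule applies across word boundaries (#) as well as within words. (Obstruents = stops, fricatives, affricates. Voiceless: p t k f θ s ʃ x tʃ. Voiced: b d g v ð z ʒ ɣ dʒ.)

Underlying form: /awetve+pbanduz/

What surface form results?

/t/ before /v/ (voiced) → [d]
/p/ before /b/ (voiced) → [b]

[awedve+bbanduz]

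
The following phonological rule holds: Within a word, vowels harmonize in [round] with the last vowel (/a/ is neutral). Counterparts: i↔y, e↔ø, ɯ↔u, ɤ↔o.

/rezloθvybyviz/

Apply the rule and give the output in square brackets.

/o/ harmonizes with /i/ ([-round]) → [ɤ]
/y/ harmonizes with /i/ ([-round]) → [i]
/y/ harmonizes with /i/ ([-round]) → [i]

[rezlɤθvibiviz]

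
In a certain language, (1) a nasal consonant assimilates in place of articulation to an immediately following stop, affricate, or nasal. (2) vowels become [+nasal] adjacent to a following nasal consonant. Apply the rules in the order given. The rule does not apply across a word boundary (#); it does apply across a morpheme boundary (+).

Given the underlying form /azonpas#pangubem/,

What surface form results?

Rule 1: /n/ before /p/ (labial) → [m]
Rule 1: /n/ before /g/ (velar) → [ŋ]
After rule 1: azompas#paŋgubem
Rule 2: /o/ before nasal /m/ → [õ]
Rule 2: /a/ before nasal /ŋ/ → [ã]
Rule 2: /e/ before nasal /m/ → [ẽ]

[azõmpas#pãŋgubẽm]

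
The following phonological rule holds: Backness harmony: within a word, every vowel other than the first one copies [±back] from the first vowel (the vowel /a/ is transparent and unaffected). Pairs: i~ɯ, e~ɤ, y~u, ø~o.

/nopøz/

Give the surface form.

/ø/ harmonizes with /o/ ([+back]) → [o]

[nopoz]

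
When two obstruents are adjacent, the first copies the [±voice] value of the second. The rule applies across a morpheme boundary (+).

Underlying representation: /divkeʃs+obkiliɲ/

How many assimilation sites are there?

/v/ before /k/ (voiceless) → [f]
/b/ before /k/ (voiceless) → [p]
2 segments change.

2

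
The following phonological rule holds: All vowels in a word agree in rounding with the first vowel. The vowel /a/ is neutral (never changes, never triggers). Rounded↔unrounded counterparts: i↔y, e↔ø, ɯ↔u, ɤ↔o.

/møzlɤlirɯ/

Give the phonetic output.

/ɤ/ harmonizes with /ø/ ([+round]) → [o]
/i/ harmonizes with /ø/ ([+round]) → [y]
/ɯ/ harmonizes with /ø/ ([+round]) → [u]

[møzlolyru]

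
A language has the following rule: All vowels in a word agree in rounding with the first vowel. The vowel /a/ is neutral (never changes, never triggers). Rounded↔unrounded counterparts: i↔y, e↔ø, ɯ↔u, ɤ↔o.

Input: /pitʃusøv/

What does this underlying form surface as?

[pitʃɯsev]

/u/ harmonizes with /i/ ([-round]) → [ɯ]
/ø/ harmonizes with /i/ ([-round]) → [e]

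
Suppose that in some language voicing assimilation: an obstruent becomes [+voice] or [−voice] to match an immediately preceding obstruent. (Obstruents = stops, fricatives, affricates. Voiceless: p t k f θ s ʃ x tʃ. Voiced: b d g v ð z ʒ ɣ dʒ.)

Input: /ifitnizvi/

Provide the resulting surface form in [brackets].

[ifitnizvi]

no segment meets the rule's conditions; no change.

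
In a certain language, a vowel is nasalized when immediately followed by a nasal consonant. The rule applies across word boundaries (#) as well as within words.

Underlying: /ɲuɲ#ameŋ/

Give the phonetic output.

/u/ before nasal /ɲ/ → [ũ]
/a/ before nasal /m/ → [ã]
/e/ before nasal /ŋ/ → [ẽ]

[ɲũɲ#ãmẽŋ]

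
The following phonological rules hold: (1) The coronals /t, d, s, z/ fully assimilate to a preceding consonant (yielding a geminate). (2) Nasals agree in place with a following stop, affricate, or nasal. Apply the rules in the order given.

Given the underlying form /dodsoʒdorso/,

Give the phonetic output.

Rule 1: /s/ after /d/ → [d] (total assimilation)
Rule 1: /d/ after /ʒ/ → [ʒ] (total assimilation)
Rule 1: /s/ after /r/ → [r] (total assimilation)
After rule 1: doddoʒʒorro
Rule 2: no segment meets the rule's conditions; no change.

[doddoʒʒorro]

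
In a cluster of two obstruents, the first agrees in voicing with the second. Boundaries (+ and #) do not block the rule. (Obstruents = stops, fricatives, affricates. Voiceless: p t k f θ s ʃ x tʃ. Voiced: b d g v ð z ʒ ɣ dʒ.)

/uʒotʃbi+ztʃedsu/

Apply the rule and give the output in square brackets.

[uʒodʒbi+stʃetsu]

/tʃ/ before /b/ (voiced) → [dʒ]
/z/ before /tʃ/ (voiceless) → [s]
/d/ before /s/ (voiceless) → [t]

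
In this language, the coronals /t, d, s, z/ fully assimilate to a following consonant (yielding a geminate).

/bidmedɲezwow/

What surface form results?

[bimmeɲɲewwow]

/d/ before /m/ → [m] (total assimilation)
/d/ before /ɲ/ → [ɲ] (total assimilation)
/z/ before /w/ → [w] (total assimilation)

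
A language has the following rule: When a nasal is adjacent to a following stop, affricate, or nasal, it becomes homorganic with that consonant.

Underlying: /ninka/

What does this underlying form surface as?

/n/ before /k/ (velar) → [ŋ]

[niŋka]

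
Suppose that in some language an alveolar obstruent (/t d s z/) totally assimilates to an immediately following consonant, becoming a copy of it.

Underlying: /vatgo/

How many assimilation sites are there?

1

/t/ before /g/ → [g] (total assimilation)
1 segment changes.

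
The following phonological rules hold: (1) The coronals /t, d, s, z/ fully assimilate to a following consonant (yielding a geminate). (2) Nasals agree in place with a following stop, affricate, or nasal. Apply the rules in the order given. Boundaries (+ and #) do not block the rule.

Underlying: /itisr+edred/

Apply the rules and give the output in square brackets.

Rule 1: /s/ before /r/ → [r] (total assimilation)
Rule 1: /d/ before /r/ → [r] (total assimilation)
After rule 1: itirr+erred
Rule 2: no segment meets the rule's conditions; no change.

[itirr+erred]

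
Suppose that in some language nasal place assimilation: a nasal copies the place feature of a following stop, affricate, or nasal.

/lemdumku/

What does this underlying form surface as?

[lenduŋku]

/m/ before /d/ (alveolar) → [n]
/m/ before /k/ (velar) → [ŋ]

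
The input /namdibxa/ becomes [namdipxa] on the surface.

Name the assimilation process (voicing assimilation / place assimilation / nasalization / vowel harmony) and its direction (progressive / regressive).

voicing assimilation, regressive

/b/→[p].
Each target copies a feature from the following segment, so the direction is regressive.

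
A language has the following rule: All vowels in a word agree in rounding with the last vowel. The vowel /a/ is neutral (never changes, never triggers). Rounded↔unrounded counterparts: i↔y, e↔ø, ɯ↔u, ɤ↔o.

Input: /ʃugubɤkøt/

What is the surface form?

[ʃugubokøt]

/ɤ/ harmonizes with /ø/ ([+round]) → [o]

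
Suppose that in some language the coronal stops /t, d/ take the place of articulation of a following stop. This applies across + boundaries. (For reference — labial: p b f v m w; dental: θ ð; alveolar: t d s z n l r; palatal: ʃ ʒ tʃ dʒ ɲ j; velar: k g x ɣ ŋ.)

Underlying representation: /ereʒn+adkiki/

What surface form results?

/d/ before /k/ (velar) → [g]

[ereʒn+agkiki]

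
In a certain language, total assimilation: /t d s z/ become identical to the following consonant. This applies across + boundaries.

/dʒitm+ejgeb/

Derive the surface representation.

/t/ before /m/ → [m] (total assimilation)

[dʒimm+ejgeb]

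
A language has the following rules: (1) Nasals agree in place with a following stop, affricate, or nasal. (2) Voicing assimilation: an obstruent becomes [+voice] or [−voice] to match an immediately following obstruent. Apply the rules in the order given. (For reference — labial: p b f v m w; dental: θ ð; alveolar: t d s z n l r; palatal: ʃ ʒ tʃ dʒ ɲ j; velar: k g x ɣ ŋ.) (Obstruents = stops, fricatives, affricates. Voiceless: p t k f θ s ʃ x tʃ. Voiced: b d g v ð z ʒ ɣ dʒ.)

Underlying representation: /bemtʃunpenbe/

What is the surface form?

Rule 1: /m/ before /tʃ/ (palatal) → [ɲ]
Rule 1: /n/ before /p/ (labial) → [m]
Rule 1: /n/ before /b/ (labial) → [m]
After rule 1: beɲtʃumpembe
Rule 2: no segment meets the rule's conditions; no change.

[beɲtʃumpembe]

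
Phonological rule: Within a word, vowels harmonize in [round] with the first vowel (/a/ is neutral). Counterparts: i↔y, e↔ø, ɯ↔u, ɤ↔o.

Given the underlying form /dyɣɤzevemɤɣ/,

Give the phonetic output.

[dyɣozøvømoɣ]

/ɤ/ harmonizes with /y/ ([+round]) → [o]
/e/ harmonizes with /y/ ([+round]) → [ø]
/e/ harmonizes with /y/ ([+round]) → [ø]
/ɤ/ harmonizes with /y/ ([+round]) → [o]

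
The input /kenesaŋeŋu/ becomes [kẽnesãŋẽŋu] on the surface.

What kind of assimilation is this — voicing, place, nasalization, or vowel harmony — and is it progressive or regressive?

/e/→[ẽ] /a/→[ã] /e/→[ẽ].
Each target copies a feature from the following segment, so the direction is regressive.

nasalization, regressive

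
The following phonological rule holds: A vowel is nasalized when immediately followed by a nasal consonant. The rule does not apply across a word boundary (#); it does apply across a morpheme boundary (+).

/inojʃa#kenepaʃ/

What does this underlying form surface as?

[ĩnojʃa#kẽnepaʃ]

/i/ before nasal /n/ → [ĩ]
/e/ before nasal /n/ → [ẽ]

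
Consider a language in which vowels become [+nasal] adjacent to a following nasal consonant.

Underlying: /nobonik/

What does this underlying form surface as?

/o/ before nasal /n/ → [õ]

[nobõnik]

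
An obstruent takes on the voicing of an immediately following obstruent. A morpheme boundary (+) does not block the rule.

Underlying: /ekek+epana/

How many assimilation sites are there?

0

No segment meets the rule's conditions.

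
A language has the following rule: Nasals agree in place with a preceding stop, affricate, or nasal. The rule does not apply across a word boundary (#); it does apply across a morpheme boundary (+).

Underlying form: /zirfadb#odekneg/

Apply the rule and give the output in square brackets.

/n/ after /k/ (velar) → [ŋ]

[zirfadb#odekŋeg]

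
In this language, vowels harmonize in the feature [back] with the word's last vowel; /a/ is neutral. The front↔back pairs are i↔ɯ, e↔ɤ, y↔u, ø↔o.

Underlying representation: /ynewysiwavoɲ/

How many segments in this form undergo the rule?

/y/ harmonizes with /o/ ([+back]) → [u]
/e/ harmonizes with /o/ ([+back]) → [ɤ]
/y/ harmonizes with /o/ ([+back]) → [u]
/i/ harmonizes with /o/ ([+back]) → [ɯ]
4 segments change.

4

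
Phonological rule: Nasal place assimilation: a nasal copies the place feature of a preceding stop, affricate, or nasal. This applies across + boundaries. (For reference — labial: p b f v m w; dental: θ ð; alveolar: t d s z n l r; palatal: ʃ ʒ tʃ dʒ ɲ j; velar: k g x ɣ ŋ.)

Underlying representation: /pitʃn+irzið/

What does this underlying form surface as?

[pitʃɲ+irzið]

/n/ after /tʃ/ (palatal) → [ɲ]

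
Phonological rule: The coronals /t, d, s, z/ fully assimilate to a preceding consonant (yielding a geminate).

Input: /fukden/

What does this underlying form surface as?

/d/ after /k/ → [k] (total assimilation)

[fukken]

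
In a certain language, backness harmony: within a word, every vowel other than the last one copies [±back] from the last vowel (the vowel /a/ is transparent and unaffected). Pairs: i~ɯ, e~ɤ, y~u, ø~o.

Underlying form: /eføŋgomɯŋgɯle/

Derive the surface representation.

/o/ harmonizes with /e/ ([-back]) → [ø]
/ɯ/ harmonizes with /e/ ([-back]) → [i]
/ɯ/ harmonizes with /e/ ([-back]) → [i]

[eføŋgømiŋgile]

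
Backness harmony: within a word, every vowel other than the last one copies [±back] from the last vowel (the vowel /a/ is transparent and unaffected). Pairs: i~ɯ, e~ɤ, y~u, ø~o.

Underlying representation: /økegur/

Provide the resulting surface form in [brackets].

/ø/ harmonizes with /u/ ([+back]) → [o]
/e/ harmonizes with /u/ ([+back]) → [ɤ]

[okɤgur]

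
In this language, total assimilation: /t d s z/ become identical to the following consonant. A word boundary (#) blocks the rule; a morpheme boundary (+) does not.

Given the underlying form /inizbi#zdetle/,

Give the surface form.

/z/ before /b/ → [b] (total assimilation)
/z/ before /d/ → [d] (total assimilation)
/t/ before /l/ → [l] (total assimilation)

[inibbi#ddelle]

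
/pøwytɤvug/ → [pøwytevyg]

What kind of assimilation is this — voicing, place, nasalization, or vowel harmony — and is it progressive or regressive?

vowel harmony, progressive

/ɤ/→[e] /u/→[y].
Vowels agree with the first vowel, so the harmony is progressive.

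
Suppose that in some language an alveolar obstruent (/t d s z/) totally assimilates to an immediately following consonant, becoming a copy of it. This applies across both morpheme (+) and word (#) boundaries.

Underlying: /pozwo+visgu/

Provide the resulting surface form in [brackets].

/z/ before /w/ → [w] (total assimilation)
/s/ before /g/ → [g] (total assimilation)

[powwo+viggu]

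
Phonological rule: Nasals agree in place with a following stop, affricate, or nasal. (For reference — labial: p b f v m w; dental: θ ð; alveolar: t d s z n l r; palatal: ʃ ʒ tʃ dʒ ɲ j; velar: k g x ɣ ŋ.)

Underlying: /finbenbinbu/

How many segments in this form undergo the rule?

/n/ before /b/ (labial) → [m]
/n/ before /b/ (labial) → [m]
/n/ before /b/ (labial) → [m]
3 segments change.

3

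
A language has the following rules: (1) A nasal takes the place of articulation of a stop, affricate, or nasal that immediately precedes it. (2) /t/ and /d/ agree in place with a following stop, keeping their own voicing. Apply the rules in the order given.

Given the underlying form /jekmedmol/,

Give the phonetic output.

Rule 1: /m/ after /k/ (velar) → [ŋ]
Rule 1: /m/ after /d/ (alveolar) → [n]
After rule 1: jekŋednol
Rule 2: no segment meets the rule's conditions; no change.

[jekŋednol]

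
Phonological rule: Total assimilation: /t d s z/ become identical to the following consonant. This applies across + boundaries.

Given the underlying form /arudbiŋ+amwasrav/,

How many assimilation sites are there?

/d/ before /b/ → [b] (total assimilation)
/s/ before /r/ → [r] (total assimilation)
2 segments change.

2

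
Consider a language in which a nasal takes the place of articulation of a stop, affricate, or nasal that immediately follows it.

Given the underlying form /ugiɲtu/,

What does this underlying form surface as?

[ugintu]

/ɲ/ before /t/ (alveolar) → [n]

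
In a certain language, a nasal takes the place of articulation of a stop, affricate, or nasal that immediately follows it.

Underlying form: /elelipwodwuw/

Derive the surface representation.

no segment meets the rule's conditions; no change.

[elelipwodwuw]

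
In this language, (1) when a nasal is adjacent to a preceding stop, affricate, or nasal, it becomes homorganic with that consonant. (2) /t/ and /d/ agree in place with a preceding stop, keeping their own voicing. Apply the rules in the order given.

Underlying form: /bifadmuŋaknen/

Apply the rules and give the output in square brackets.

[bifadnuŋakŋen]

Rule 1: /m/ after /d/ (alveolar) → [n]
Rule 1: /n/ after /k/ (velar) → [ŋ]
After rule 1: bifadnuŋakŋen
Rule 2: no segment meets the rule's conditions; no change.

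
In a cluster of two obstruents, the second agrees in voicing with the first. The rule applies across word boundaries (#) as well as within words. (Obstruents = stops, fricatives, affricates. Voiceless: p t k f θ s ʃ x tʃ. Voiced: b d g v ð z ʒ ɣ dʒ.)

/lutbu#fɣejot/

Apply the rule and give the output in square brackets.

[lutpu#fxejot]

/b/ after /t/ (voiceless) → [p]
/ɣ/ after /f/ (voiceless) → [x]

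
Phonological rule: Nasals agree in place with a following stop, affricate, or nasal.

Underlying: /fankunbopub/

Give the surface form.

/n/ before /k/ (velar) → [ŋ]
/n/ before /b/ (labial) → [m]

[faŋkumbopub]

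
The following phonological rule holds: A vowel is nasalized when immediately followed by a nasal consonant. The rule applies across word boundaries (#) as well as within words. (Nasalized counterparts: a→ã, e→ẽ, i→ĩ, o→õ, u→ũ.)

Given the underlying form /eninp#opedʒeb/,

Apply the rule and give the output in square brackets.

[ẽnĩnp#opedʒeb]

/e/ before nasal /n/ → [ẽ]
/i/ before nasal /n/ → [ĩ]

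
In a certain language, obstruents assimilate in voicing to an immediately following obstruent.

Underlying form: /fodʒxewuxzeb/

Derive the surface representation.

[fotʃxewuɣzeb]

/dʒ/ before /x/ (voiceless) → [tʃ]
/x/ before /z/ (voiced) → [ɣ]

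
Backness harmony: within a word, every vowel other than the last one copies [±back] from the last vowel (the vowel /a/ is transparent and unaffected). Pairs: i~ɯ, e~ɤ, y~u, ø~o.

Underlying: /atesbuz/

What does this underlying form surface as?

[atɤsbuz]

/e/ harmonizes with /u/ ([+back]) → [ɤ]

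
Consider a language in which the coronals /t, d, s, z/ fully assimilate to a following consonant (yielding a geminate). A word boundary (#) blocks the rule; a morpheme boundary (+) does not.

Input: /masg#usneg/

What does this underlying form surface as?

[magg#unneg]

/s/ before /g/ → [g] (total assimilation)
/s/ before /n/ → [n] (total assimilation)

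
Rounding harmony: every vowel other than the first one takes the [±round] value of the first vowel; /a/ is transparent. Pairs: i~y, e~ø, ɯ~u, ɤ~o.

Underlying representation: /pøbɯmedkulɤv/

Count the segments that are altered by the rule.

3

/ɯ/ harmonizes with /ø/ ([+round]) → [u]
/e/ harmonizes with /ø/ ([+round]) → [ø]
/ɤ/ harmonizes with /ø/ ([+round]) → [o]
3 segments change.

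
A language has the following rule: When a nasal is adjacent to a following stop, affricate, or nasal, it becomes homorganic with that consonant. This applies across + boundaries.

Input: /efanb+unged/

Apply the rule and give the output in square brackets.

/n/ before /b/ (labial) → [m]
/n/ before /g/ (velar) → [ŋ]

[efamb+uŋged]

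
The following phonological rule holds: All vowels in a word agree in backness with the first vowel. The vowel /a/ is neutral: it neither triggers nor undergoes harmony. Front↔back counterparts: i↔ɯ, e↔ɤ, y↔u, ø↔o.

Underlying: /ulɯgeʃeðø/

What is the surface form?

[ulɯgɤʃɤðo]

/e/ harmonizes with /u/ ([+back]) → [ɤ]
/e/ harmonizes with /u/ ([+back]) → [ɤ]
/ø/ harmonizes with /u/ ([+back]) → [o]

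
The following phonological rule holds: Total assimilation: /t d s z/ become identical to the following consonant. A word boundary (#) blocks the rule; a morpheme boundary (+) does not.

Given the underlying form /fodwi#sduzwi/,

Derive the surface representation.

[fowwi#dduwwi]

/d/ before /w/ → [w] (total assimilation)
/s/ before /d/ → [d] (total assimilation)
/z/ before /w/ → [w] (total assimilation)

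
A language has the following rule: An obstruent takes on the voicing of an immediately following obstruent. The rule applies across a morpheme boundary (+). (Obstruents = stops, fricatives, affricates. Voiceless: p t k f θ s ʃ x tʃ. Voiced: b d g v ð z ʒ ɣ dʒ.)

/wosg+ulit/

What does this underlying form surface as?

[wozg+ulit]

/s/ before /g/ (voiced) → [z]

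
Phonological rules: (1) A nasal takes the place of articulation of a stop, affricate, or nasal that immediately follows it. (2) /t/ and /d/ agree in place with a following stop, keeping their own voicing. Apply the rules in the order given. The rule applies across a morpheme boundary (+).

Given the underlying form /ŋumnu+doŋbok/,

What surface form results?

[ŋunnu+dombok]

Rule 1: /m/ before /n/ (alveolar) → [n]
Rule 1: /ŋ/ before /b/ (labial) → [m]
After rule 1: ŋunnu+dombok
Rule 2: no segment meets the rule's conditions; no change.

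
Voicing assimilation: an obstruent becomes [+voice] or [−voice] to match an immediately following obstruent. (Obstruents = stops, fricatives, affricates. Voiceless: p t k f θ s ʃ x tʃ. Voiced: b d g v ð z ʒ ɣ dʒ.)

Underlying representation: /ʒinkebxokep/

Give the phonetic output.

[ʒinkepxokep]

/b/ before /x/ (voiceless) → [p]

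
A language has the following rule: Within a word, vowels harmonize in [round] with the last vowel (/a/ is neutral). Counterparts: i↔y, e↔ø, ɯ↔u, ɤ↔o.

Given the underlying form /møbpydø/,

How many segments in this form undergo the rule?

No segment meets the rule's conditions.

0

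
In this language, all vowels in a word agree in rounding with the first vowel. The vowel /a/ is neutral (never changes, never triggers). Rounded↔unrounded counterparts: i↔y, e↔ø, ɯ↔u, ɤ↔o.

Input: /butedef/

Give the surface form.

/e/ harmonizes with /u/ ([+round]) → [ø]
/e/ harmonizes with /u/ ([+round]) → [ø]

[butødøf]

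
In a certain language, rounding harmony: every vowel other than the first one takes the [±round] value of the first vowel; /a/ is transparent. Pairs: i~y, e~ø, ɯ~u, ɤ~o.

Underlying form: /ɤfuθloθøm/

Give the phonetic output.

/u/ harmonizes with /ɤ/ ([-round]) → [ɯ]
/o/ harmonizes with /ɤ/ ([-round]) → [ɤ]
/ø/ harmonizes with /ɤ/ ([-round]) → [e]

[ɤfɯθlɤθem]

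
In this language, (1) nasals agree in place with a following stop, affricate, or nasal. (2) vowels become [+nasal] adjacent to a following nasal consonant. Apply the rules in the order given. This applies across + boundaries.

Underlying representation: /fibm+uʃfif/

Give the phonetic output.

[fibm+uʃfif]

Rule 1: no segment meets the rule's conditions; no change.
After rule 1: fibm+uʃfif
Rule 2: no segment meets the rule's conditions; no change.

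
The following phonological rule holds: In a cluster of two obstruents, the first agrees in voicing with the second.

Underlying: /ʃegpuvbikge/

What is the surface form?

/g/ before /p/ (voiceless) → [k]
/k/ before /g/ (voiced) → [g]

[ʃekpuvbigge]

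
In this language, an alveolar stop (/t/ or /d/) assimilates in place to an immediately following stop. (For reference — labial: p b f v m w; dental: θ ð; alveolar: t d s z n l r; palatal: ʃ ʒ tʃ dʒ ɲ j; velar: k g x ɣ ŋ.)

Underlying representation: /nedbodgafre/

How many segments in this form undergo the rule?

/d/ before /b/ (labial) → [b]
/d/ before /g/ (velar) → [g]
2 segments change.

2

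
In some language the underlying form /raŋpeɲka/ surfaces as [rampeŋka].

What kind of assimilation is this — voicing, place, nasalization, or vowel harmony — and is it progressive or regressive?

/ŋ/→[m] /ɲ/→[ŋ].
Each target copies a feature from the following segment, so the direction is regressive.

place assimilation, regressive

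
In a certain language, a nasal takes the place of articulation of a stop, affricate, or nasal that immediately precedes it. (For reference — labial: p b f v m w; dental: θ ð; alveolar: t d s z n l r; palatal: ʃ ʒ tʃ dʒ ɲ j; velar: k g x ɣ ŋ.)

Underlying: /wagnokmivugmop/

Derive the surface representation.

/n/ after /g/ (velar) → [ŋ]
/m/ after /k/ (velar) → [ŋ]
/m/ after /g/ (velar) → [ŋ]

[wagŋokŋivugŋop]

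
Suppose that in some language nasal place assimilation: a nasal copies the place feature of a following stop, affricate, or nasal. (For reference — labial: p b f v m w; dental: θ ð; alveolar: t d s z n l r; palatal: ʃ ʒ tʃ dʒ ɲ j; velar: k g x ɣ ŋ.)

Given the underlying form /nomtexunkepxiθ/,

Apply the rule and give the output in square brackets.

[nontexuŋkepxiθ]

/m/ before /t/ (alveolar) → [n]
/n/ before /k/ (velar) → [ŋ]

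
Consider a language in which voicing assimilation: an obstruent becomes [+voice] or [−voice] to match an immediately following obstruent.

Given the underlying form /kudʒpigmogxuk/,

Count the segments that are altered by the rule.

2

/dʒ/ before /p/ (voiceless) → [tʃ]
/g/ before /x/ (voiceless) → [k]
2 segments change.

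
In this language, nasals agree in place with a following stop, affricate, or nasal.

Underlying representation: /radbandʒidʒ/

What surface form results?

/n/ before /dʒ/ (palatal) → [ɲ]

[radbaɲdʒidʒ]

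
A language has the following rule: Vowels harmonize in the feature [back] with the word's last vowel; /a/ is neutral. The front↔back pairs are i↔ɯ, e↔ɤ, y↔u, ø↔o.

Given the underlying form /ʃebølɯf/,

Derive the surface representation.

[ʃɤbolɯf]

/e/ harmonizes with /ɯ/ ([+back]) → [ɤ]
/ø/ harmonizes with /ɯ/ ([+back]) → [o]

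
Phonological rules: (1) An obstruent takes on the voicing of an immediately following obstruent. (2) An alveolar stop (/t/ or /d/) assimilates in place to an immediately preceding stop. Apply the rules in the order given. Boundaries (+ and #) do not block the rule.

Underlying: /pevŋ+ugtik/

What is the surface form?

Rule 1: /g/ before /t/ (voiceless) → [k]
After rule 1: pevŋ+uktik
Rule 2: /t/ after /k/ (velar) → [k]

[pevŋ+ukkik]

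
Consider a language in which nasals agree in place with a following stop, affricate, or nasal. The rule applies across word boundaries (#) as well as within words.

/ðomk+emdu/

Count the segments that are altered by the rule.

/m/ before /k/ (velar) → [ŋ]
/m/ before /d/ (alveolar) → [n]
2 segments change.

2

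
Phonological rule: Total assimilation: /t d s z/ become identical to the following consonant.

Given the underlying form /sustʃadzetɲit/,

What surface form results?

[sutʃtʃazzeɲɲit]

/s/ before /tʃ/ → [tʃ] (total assimilation)
/d/ before /z/ → [z] (total assimilation)
/t/ before /ɲ/ → [ɲ] (total assimilation)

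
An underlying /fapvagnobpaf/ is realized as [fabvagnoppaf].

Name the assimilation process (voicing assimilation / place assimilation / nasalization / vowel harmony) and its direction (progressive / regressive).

/p/→[b] /b/→[p].
Each target copies a feature from the following segment, so the direction is regressive.

voicing assimilation, regressive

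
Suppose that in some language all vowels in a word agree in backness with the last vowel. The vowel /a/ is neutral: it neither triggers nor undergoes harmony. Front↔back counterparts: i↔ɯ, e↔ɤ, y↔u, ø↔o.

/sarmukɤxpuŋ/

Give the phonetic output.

no segment meets the rule's conditions; no change.

[sarmukɤxpuŋ]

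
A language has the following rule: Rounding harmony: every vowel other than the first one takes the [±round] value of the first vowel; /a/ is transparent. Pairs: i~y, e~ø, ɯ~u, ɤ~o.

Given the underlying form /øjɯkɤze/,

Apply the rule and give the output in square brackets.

/ɯ/ harmonizes with /ø/ ([+round]) → [u]
/ɤ/ harmonizes with /ø/ ([+round]) → [o]
/e/ harmonizes with /ø/ ([+round]) → [ø]

[øjukozø]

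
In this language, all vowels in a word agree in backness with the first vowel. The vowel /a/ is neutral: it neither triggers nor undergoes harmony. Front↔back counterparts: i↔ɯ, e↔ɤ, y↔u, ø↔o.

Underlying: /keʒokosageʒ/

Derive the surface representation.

/o/ harmonizes with /e/ ([-back]) → [ø]
/o/ harmonizes with /e/ ([-back]) → [ø]

[keʒøkøsageʒ]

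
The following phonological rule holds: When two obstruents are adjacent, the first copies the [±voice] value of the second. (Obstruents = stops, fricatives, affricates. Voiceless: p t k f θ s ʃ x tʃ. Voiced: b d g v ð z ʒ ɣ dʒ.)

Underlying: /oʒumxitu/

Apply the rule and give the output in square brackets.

no segment meets the rule's conditions; no change.

[oʒumxitu]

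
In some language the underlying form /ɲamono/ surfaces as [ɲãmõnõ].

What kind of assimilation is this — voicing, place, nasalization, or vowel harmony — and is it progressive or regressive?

nasalization, progressive

/a/→[ã] /o/→[õ] /o/→[õ].
Each target copies a feature from the preceding segment, so the direction is progressive.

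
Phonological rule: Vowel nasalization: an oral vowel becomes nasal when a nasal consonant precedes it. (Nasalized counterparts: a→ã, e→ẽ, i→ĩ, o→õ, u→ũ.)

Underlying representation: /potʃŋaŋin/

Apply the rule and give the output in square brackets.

[potʃŋãŋĩn]

/a/ after nasal /ŋ/ → [ã]
/i/ after nasal /ŋ/ → [ĩ]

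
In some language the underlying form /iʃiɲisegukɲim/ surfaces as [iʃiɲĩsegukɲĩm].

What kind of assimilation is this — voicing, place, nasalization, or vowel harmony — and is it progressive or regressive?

nasalization, progressive

/i/→[ĩ] /i/→[ĩ].
Each target copies a feature from the preceding segment, so the direction is progressive.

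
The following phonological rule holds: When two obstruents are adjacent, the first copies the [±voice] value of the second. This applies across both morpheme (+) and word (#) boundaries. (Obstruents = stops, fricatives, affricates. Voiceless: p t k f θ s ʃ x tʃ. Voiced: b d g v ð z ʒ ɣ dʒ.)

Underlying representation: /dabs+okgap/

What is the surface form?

/b/ before /s/ (voiceless) → [p]
/k/ before /g/ (voiced) → [g]

[daps+oggap]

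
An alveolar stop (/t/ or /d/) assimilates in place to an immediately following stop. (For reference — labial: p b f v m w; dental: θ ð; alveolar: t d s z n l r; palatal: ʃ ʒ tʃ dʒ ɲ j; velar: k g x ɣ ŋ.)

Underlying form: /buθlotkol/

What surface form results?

[buθlokkol]

/t/ before /k/ (velar) → [k]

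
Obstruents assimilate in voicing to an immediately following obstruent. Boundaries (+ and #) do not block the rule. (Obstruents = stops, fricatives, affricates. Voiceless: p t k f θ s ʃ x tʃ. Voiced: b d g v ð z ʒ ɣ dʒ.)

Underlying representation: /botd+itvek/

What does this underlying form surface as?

/t/ before /d/ (voiced) → [d]
/t/ before /v/ (voiced) → [d]

[bodd+idvek]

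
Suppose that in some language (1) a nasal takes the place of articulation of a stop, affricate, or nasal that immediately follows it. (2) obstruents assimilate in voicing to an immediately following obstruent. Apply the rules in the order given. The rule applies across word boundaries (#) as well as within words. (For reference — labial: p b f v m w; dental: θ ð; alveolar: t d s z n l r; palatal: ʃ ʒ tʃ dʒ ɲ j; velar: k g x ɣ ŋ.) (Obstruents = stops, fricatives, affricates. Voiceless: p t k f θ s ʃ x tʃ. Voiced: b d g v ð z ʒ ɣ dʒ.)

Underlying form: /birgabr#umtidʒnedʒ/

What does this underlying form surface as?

[birgabr#untidʒnedʒ]

Rule 1: /m/ before /t/ (alveolar) → [n]
After rule 1: birgabr#untidʒnedʒ
Rule 2: no segment meets the rule's conditions; no change.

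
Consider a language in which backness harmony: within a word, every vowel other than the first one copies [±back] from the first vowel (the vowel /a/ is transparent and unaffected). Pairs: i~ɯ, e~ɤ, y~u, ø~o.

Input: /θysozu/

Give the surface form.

[θysøzy]

/o/ harmonizes with /y/ ([-back]) → [ø]
/u/ harmonizes with /y/ ([-back]) → [y]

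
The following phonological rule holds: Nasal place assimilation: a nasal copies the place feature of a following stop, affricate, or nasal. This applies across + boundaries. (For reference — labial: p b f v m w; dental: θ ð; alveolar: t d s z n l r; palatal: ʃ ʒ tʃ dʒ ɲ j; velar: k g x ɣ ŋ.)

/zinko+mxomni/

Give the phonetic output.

[ziŋko+mxonni]

/n/ before /k/ (velar) → [ŋ]
/m/ before /n/ (alveolar) → [n]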